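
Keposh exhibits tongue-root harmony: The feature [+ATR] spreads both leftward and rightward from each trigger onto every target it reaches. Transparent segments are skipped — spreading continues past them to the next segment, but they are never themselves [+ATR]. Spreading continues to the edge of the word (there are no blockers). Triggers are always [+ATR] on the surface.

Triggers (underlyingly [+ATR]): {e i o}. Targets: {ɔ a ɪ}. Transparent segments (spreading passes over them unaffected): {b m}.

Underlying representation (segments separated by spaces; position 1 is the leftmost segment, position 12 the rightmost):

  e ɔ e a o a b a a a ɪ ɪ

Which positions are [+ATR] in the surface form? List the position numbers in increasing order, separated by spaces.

From /e/ at 1 rightward: 2 /ɔ/ → [+ATR]; 3 /e/ is itself a trigger — this domain ends here.
From /e/ at 1 leftward: word edge.
From /e/ at 3 rightward: 4 /a/ → [+ATR]; 5 /o/ is itself a trigger — this domain ends here.
From /e/ at 3 leftward: 2 /ɔ/ → [+ATR]; 1 /e/ is itself a trigger — this domain ends here.
From /o/ at 5 rightward: 6 /a/ → [+ATR]; 7 /b/ transparent; 8 /a/ → [+ATR]; 9 /a/ → [+ATR]; 10 /a/ → [+ATR]; 11 /ɪ/ → [+ATR]; 12 /ɪ/ → [+ATR]; word edge.
From /o/ at 5 leftward: 4 /a/ → [+ATR]; 3 /e/ is itself a trigger — this domain ends here.

1 2 3 4 5 6 8 9 10 11 12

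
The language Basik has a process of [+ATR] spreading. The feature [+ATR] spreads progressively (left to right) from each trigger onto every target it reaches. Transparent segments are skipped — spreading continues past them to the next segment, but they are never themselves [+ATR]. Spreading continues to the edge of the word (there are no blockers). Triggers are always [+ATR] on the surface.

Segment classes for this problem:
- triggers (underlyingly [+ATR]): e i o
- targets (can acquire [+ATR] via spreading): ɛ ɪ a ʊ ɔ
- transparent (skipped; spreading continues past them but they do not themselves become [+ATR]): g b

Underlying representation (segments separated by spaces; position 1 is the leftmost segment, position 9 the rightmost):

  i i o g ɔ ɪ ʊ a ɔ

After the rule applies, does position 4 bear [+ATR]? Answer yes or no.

From /i/ at 1 rightward: 2 /i/ is itself a trigger — this domain ends here.
From /i/ at 2 rightward: 3 /o/ is itself a trigger — this domain ends here.
From /o/ at 3 rightward: 4 /g/ transparent; 5 /ɔ/ → [+ATR]; 6 /ɪ/ → [+ATR]; 7 /ʊ/ → [+ATR]; 8 /a/ → [+ATR]; 9 /ɔ/ → [+ATR]; word edge.
[+ATR] positions on the surface: 1 2 3 5 6 7 8 9.

no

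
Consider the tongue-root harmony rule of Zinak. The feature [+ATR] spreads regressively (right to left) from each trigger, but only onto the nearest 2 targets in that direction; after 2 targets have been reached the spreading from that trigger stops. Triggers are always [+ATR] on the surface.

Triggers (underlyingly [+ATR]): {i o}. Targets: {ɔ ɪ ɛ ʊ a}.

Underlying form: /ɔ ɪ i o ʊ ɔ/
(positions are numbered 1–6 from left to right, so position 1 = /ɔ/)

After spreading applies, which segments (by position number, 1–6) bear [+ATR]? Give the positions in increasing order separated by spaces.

1 2 3 4

From /i/ at 3 leftward: 2 /ɪ/ → [+ATR]; 1 /ɔ/ → [+ATR]; bound reached.
From /o/ at 4 leftward: 3 /i/ is itself a trigger — this domain ends here.
Targets with no active source: positions 5 6 stay [-ATR].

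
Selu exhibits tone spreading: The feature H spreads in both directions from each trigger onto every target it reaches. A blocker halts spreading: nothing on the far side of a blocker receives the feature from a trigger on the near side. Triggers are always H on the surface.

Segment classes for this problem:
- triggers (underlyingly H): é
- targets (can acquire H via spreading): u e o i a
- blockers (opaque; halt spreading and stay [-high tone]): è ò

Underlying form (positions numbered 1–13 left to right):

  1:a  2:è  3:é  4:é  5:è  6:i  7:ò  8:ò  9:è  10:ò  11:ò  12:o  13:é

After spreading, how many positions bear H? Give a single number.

From /é/ at 3 rightward: 4 /é/ is itself a trigger — this domain ends here.
From /é/ at 3 leftward: 2 /è/ blocks.
From /é/ at 4 rightward: 5 /è/ blocks.
From /é/ at 4 leftward: 3 /é/ is itself a trigger — this domain ends here.
From /é/ at 13 rightward: word edge.
From /é/ at 13 leftward: 12 /o/ → H; 11 /ò/ blocks.
Targets with no active source: positions 1 6 stay [-high tone].
H positions on the surface: 3 4 12 13.

4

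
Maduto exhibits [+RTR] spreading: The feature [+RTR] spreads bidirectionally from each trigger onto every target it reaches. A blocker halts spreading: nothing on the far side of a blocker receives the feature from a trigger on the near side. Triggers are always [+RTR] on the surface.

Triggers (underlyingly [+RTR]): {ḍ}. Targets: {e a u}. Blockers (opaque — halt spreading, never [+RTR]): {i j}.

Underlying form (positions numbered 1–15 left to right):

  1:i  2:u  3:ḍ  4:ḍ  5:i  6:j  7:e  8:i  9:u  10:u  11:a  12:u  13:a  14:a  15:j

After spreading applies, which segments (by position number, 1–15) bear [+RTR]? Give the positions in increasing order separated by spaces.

2 3 4

From /ḍ/ at 3 rightward: 4 /ḍ/ is itself a trigger — this domain ends here.
From /ḍ/ at 3 leftward: 2 /u/ → [+RTR]; 1 /i/ blocks.
From /ḍ/ at 4 rightward: 5 /i/ blocks.
From /ḍ/ at 4 leftward: 3 /ḍ/ is itself a trigger — this domain ends here.
Targets with no active source: positions 7 9 10 11 12 13 14 stay [-emphatic].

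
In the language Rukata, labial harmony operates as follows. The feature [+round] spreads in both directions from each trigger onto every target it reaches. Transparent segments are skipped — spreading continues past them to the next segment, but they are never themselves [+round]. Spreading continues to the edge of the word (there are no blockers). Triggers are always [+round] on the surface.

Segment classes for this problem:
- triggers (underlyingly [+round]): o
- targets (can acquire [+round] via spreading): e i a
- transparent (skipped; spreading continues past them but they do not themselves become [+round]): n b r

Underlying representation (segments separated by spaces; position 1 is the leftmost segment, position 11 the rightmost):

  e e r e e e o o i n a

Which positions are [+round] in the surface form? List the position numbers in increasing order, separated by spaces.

From /o/ at 7 rightward: 8 /o/ is itself a trigger — this domain ends here.
From /o/ at 7 leftward: 6 /e/ → [+round]; 5 /e/ → [+round]; 4 /e/ → [+round]; 3 /r/ transparent; 2 /e/ → [+round]; 1 /e/ → [+round]; word edge.
From /o/ at 8 rightward: 9 /i/ → [+round]; 10 /n/ transparent; 11 /a/ → [+round]; word edge.
From /o/ at 8 leftward: 7 /o/ is itself a trigger — this domain ends here.

1 2 4 5 6 7 8 9 11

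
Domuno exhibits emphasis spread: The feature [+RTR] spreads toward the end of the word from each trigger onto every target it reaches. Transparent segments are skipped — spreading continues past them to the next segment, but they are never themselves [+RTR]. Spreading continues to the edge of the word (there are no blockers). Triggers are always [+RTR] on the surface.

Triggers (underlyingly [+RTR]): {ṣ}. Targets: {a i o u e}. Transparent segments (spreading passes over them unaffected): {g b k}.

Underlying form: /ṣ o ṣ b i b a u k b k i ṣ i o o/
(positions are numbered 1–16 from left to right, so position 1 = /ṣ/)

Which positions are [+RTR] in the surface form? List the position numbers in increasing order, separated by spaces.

From /ṣ/ at 1 rightward: 2 /o/ → [+RTR]; 3 /ṣ/ is itself a trigger — this domain ends here.
From /ṣ/ at 3 rightward: 4 /b/ transparent; 5 /i/ → [+RTR]; 6 /b/ transparent; 7 /a/ → [+RTR]; 8 /u/ → [+RTR]; 9 /k/ transparent; 10 /b/ transparent; 11 /k/ transparent; 12 /i/ → [+RTR]; 13 /ṣ/ is itself a trigger — this domain ends here.
From /ṣ/ at 13 rightward: 14 /i/ → [+RTR]; 15 /o/ → [+RTR]; 16 /o/ → [+RTR]; word edge.

1 2 3 5 7 8 12 13 14 15 16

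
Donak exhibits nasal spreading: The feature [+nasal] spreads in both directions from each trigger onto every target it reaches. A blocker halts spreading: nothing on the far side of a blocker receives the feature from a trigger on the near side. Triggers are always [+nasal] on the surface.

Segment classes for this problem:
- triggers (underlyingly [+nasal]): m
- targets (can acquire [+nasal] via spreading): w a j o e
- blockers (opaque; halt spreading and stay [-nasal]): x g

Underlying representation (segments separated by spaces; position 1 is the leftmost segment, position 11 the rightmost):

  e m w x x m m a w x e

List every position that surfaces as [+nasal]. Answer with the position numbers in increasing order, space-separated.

From /m/ at 2 rightward: 3 /w/ → [+nasal]; 4 /x/ blocks.
From /m/ at 2 leftward: 1 /e/ → [+nasal]; word edge.
From /m/ at 6 rightward: 7 /m/ is itself a trigger — this domain ends here.
From /m/ at 6 leftward: 5 /x/ blocks.
From /m/ at 7 rightward: 8 /a/ → [+nasal]; 9 /w/ → [+nasal]; 10 /x/ blocks.
From /m/ at 7 leftward: 6 /m/ is itself a trigger — this domain ends here.
Target with no active source: position 11 stays [-nasal].

1 2 3 6 7 8 9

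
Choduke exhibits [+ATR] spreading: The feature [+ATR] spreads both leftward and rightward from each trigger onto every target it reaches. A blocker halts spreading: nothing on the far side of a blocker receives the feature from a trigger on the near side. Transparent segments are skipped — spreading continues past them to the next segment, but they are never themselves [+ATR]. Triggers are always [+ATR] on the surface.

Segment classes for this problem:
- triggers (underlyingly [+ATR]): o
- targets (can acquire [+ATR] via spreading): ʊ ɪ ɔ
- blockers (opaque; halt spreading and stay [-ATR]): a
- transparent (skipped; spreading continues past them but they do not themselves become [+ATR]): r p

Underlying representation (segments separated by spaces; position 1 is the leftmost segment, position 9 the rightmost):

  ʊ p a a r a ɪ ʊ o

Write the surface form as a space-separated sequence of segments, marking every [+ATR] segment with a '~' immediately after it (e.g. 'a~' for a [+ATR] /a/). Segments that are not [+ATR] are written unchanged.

From /o/ at 9 rightward: word edge.
From /o/ at 9 leftward: 8 /ʊ/ → [+ATR]; 7 /ɪ/ → [+ATR]; 6 /a/ blocks.
Target with no active source: position 1 stays [-ATR].
[+ATR] positions on the surface: 7 8 9.

ʊ p a a r a ɪ~ ʊ~ o~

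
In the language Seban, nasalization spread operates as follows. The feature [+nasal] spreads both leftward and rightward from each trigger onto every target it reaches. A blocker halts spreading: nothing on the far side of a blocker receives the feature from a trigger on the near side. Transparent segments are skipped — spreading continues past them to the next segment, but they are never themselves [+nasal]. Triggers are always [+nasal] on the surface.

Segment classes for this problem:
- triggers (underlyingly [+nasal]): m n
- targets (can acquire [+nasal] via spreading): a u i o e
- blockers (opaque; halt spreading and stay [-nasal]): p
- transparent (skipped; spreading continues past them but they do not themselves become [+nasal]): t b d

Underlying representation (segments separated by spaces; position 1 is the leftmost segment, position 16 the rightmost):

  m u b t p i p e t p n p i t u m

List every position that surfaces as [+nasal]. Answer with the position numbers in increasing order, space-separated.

From /m/ at 1 rightward: 2 /u/ → [+nasal]; 3 /b/ transparent; 4 /t/ transparent; 5 /p/ blocks.
From /m/ at 1 leftward: word edge.
From /n/ at 11 rightward: 12 /p/ blocks.
From /n/ at 11 leftward: 10 /p/ blocks.
From /m/ at 16 rightward: word edge.
From /m/ at 16 leftward: 15 /u/ → [+nasal]; 14 /t/ transparent; 13 /i/ → [+nasal]; 12 /p/ blocks.
Targets with no active source: positions 6 8 stay [-nasal].

1 2 11 13 15 16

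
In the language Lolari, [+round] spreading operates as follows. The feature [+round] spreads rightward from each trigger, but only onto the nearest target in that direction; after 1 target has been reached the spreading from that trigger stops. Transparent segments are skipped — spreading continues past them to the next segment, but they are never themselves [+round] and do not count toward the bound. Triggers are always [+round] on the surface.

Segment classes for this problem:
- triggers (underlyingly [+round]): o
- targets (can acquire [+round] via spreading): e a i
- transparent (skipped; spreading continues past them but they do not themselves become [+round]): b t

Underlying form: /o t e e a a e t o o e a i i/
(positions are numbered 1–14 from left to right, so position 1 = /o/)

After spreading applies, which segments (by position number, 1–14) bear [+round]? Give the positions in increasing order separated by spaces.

From /o/ at 1 rightward: 2 /t/ transparent; 3 /e/ → [+round]; bound reached.
From /o/ at 9 rightward: 10 /o/ is itself a trigger — this domain ends here.
From /o/ at 10 rightward: 11 /e/ → [+round]; bound reached.
Targets with no active source: positions 4 5 6 7 12 13 14 stay [-round].

1 3 9 10 11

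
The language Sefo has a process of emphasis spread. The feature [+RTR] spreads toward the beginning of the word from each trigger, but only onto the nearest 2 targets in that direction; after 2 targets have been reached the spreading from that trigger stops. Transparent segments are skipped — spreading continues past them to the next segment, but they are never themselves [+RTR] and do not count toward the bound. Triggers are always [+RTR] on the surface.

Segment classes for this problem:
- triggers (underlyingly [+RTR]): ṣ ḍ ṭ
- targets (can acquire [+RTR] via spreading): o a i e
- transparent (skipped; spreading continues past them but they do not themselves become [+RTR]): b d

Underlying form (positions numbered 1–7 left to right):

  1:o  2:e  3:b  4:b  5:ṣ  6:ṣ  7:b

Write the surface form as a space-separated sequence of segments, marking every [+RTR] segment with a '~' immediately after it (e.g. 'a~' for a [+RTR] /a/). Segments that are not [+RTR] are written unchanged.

From /ṣ/ at 5 leftward: 4 /b/ transparent; 3 /b/ transparent; 2 /e/ → [+RTR]; 1 /o/ → [+RTR]; bound reached.
From /ṣ/ at 6 leftward: 5 /ṣ/ is itself a trigger — this domain ends here.
[+RTR] positions on the surface: 1 2 5 6.

o~ e~ b b ṣ~ ṣ~ b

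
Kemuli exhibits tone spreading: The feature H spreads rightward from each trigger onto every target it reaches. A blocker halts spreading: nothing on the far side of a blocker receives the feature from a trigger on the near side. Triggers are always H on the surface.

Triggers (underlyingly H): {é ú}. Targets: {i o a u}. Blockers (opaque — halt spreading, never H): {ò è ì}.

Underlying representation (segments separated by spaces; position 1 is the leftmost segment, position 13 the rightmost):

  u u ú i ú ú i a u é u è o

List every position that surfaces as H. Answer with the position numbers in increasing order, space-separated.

3 4 5 6 7 8 9 10 11

From /ú/ at 3 rightward: 4 /i/ → H; 5 /ú/ is itself a trigger — this domain ends here.
From /ú/ at 5 rightward: 6 /ú/ is itself a trigger — this domain ends here.
From /ú/ at 6 rightward: 7 /i/ → H; 8 /a/ → H; 9 /u/ → H; 10 /é/ is itself a trigger — this domain ends here.
From /é/ at 10 rightward: 11 /u/ → H; 12 /è/ blocks.
Targets with no active source: positions 1 2 13 stay [-high tone].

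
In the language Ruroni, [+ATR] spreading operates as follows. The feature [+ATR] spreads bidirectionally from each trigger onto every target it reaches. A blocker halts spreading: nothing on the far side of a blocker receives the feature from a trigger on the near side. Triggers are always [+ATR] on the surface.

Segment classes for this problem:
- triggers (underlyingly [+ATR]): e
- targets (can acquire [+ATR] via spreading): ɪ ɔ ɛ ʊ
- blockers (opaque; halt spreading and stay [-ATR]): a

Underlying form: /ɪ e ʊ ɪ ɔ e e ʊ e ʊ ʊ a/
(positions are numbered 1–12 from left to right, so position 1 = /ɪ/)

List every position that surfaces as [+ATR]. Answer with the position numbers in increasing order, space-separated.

From /e/ at 2 rightward: 3 /ʊ/ → [+ATR]; 4 /ɪ/ → [+ATR]; 5 /ɔ/ → [+ATR]; 6 /e/ is itself a trigger — this domain ends here.
From /e/ at 2 leftward: 1 /ɪ/ → [+ATR]; word edge.
From /e/ at 6 rightward: 7 /e/ is itself a trigger — this domain ends here.
From /e/ at 6 leftward: 5 /ɔ/ → [+ATR]; 4 /ɪ/ → [+ATR]; 3 /ʊ/ → [+ATR]; 2 /e/ is itself a trigger — this domain ends here.
From /e/ at 7 rightward: 8 /ʊ/ → [+ATR]; 9 /e/ is itself a trigger — this domain ends here.
From /e/ at 7 leftward: 6 /e/ is itself a trigger — this domain ends here.
From /e/ at 9 rightward: 10 /ʊ/ → [+ATR]; 11 /ʊ/ → [+ATR]; 12 /a/ blocks.
From /e/ at 9 leftward: 8 /ʊ/ → [+ATR]; 7 /e/ is itself a trigger — this domain ends here.

1 2 3 4 5 6 7 8 9 10 11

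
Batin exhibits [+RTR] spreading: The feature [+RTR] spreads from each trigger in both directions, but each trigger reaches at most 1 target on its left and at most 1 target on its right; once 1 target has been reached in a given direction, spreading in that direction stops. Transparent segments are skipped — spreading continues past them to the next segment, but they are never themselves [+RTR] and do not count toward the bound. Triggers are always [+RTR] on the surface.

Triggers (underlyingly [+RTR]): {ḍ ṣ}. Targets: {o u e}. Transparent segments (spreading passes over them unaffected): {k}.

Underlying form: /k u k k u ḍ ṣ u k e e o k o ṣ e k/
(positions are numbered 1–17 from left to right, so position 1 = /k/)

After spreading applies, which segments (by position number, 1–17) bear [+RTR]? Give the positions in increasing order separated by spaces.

5 6 7 8 14 15 16

From /ḍ/ at 6 rightward: 7 /ṣ/ is itself a trigger — this domain ends here.
From /ḍ/ at 6 leftward: 5 /u/ → [+RTR]; bound reached.
From /ṣ/ at 7 rightward: 8 /u/ → [+RTR]; bound reached.
From /ṣ/ at 7 leftward: 6 /ḍ/ is itself a trigger — this domain ends here.
From /ṣ/ at 15 rightward: 16 /e/ → [+RTR]; bound reached.
From /ṣ/ at 15 leftward: 14 /o/ → [+RTR]; bound reached.
Targets with no active source: positions 2 10 11 12 stay [-emphatic].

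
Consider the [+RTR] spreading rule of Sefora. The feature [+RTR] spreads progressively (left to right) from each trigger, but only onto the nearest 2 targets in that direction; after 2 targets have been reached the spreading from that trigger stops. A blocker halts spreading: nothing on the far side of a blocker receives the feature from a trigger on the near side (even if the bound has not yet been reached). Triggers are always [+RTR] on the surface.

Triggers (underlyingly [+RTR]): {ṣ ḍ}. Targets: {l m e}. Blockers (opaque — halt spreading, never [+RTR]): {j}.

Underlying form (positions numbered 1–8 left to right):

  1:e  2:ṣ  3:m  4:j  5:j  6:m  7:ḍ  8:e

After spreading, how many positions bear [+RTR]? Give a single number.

4

From /ṣ/ at 2 rightward: 3 /m/ → [+RTR]; 4 /j/ blocks.
From /ḍ/ at 7 rightward: 8 /e/ → [+RTR]; word edge.
Targets with no active source: positions 1 6 stay [-emphatic].
[+RTR] positions on the surface: 2 3 7 8.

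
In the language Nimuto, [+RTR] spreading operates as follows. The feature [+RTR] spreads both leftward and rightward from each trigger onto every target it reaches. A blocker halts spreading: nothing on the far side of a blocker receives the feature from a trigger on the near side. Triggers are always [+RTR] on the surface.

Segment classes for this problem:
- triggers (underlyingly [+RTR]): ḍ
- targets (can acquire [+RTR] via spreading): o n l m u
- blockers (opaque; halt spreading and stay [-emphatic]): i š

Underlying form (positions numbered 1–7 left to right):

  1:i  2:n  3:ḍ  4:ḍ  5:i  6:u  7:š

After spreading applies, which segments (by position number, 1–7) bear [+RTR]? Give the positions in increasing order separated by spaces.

From /ḍ/ at 3 rightward: 4 /ḍ/ is itself a trigger — this domain ends here.
From /ḍ/ at 3 leftward: 2 /n/ → [+RTR]; 1 /i/ blocks.
From /ḍ/ at 4 rightward: 5 /i/ blocks.
From /ḍ/ at 4 leftward: 3 /ḍ/ is itself a trigger — this domain ends here.
Target with no active source: position 6 stays [-emphatic].

2 3 4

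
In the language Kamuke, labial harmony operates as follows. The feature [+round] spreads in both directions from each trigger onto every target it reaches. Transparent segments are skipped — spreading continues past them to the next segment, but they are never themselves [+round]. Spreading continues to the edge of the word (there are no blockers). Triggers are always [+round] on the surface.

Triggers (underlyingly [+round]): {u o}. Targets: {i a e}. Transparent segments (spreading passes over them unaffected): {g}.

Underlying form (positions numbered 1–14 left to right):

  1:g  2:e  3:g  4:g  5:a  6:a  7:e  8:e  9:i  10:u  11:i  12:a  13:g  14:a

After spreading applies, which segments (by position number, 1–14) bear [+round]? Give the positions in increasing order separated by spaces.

From /u/ at 10 rightward: 11 /i/ → [+round]; 12 /a/ → [+round]; 13 /g/ transparent; 14 /a/ → [+round]; word edge.
From /u/ at 10 leftward: 9 /i/ → [+round]; 8 /e/ → [+round]; 7 /e/ → [+round]; 6 /a/ → [+round]; 5 /a/ → [+round]; 4 /g/ transparent; 3 /g/ transparent; 2 /e/ → [+round]; 1 /g/ transparent; word edge.

2 5 6 7 8 9 10 11 12 14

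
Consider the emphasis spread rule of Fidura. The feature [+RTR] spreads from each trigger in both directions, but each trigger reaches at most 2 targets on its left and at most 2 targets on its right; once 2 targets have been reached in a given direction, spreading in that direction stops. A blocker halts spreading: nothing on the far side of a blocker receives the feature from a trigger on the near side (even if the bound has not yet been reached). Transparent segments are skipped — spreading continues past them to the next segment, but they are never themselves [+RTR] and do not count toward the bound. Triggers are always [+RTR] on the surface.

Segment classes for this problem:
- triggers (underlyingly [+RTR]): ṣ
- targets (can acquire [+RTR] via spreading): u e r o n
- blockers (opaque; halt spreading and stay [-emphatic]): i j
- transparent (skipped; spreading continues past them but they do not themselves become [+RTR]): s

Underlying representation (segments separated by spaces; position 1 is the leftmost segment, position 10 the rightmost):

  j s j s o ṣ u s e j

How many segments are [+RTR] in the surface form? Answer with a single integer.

From /ṣ/ at 6 rightward: 7 /u/ → [+RTR]; 8 /s/ transparent; 9 /e/ → [+RTR]; bound reached.
From /ṣ/ at 6 leftward: 5 /o/ → [+RTR]; 4 /s/ transparent; 3 /j/ blocks.
[+RTR] positions on the surface: 5 6 7 9.

4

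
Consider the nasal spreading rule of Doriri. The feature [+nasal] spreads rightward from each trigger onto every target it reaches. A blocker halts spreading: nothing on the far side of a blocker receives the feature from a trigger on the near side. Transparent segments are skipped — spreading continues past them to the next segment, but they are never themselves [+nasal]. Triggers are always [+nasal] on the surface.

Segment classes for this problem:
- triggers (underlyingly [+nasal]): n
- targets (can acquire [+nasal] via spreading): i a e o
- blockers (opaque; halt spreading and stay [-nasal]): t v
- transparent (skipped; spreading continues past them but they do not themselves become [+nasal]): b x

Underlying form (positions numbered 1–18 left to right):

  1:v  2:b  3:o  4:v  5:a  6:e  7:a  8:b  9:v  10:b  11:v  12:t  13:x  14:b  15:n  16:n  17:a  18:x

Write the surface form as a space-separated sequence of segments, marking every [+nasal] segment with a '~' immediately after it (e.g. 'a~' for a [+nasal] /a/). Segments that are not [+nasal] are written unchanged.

v b o v a e a b v b v t x b n~ n~ a~ x

From /n/ at 15 rightward: 16 /n/ is itself a trigger — this domain ends here.
From /n/ at 16 rightward: 17 /a/ → [+nasal]; 18 /x/ transparent; word edge.
Targets with no active source: positions 3 5 6 7 stay [-nasal].
[+nasal] positions on the surface: 15 16 17.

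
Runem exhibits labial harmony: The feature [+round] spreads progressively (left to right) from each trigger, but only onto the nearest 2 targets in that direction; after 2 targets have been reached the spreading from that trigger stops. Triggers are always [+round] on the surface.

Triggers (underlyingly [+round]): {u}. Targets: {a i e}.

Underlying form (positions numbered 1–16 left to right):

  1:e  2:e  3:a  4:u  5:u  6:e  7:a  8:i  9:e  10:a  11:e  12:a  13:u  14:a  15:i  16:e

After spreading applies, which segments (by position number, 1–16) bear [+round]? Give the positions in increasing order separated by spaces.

From /u/ at 4 rightward: 5 /u/ is itself a trigger — this domain ends here.
From /u/ at 5 rightward: 6 /e/ → [+round]; 7 /a/ → [+round]; bound reached.
From /u/ at 13 rightward: 14 /a/ → [+round]; 15 /i/ → [+round]; bound reached.
Targets with no active source: positions 1 2 3 8 9 10 11 12 16 stay [-round].

4 5 6 7 13 14 15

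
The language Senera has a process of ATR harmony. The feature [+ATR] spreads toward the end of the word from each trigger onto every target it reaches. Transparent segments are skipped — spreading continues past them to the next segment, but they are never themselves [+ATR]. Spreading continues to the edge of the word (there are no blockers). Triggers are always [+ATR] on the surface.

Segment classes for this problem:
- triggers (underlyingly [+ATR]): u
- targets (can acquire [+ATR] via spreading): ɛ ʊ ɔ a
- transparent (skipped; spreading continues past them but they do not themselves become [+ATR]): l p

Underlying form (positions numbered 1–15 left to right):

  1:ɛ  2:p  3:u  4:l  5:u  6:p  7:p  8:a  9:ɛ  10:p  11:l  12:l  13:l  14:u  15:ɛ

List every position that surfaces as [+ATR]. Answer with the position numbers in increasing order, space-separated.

From /u/ at 3 rightward: 4 /l/ transparent; 5 /u/ is itself a trigger — this domain ends here.
From /u/ at 5 rightward: 6 /p/ transparent; 7 /p/ transparent; 8 /a/ → [+ATR]; 9 /ɛ/ → [+ATR]; 10 /p/ transparent; 11 /l/ transparent; 12 /l/ transparent; 13 /l/ transparent; 14 /u/ is itself a trigger — this domain ends here.
From /u/ at 14 rightward: 15 /ɛ/ → [+ATR]; word edge.
Target with no active source: position 1 stays [-ATR].

3 5 8 9 14 15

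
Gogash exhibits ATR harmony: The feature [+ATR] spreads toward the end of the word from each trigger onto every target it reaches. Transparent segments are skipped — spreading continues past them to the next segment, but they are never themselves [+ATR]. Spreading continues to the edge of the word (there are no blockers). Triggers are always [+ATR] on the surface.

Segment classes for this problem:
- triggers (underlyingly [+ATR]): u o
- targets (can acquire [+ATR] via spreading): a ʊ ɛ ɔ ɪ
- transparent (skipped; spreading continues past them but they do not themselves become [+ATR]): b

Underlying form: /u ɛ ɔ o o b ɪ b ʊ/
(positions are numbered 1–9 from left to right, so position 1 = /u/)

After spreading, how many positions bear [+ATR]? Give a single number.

7

From /u/ at 1 rightward: 2 /ɛ/ → [+ATR]; 3 /ɔ/ → [+ATR]; 4 /o/ is itself a trigger — this domain ends here.
From /o/ at 4 rightward: 5 /o/ is itself a trigger — this domain ends here.
From /o/ at 5 rightward: 6 /b/ transparent; 7 /ɪ/ → [+ATR]; 8 /b/ transparent; 9 /ʊ/ → [+ATR]; word edge.
[+ATR] positions on the surface: 1 2 3 4 5 7 9.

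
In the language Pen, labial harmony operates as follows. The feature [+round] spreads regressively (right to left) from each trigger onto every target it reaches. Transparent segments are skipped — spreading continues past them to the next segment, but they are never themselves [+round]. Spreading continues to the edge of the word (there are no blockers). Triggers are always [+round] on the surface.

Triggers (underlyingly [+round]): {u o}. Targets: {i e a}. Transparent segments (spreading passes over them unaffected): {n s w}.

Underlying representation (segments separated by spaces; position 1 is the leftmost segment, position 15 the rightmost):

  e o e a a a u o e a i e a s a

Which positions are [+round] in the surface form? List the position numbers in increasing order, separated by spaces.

1 2 3 4 5 6 7 8

From /o/ at 2 leftward: 1 /e/ → [+round]; word edge.
From /u/ at 7 leftward: 6 /a/ → [+round]; 5 /a/ → [+round]; 4 /a/ → [+round]; 3 /e/ → [+round]; 2 /o/ is itself a trigger — this domain ends here.
From /o/ at 8 leftward: 7 /u/ is itself a trigger — this domain ends here.
Targets with no active source: positions 9 10 11 12 13 15 stay [-round].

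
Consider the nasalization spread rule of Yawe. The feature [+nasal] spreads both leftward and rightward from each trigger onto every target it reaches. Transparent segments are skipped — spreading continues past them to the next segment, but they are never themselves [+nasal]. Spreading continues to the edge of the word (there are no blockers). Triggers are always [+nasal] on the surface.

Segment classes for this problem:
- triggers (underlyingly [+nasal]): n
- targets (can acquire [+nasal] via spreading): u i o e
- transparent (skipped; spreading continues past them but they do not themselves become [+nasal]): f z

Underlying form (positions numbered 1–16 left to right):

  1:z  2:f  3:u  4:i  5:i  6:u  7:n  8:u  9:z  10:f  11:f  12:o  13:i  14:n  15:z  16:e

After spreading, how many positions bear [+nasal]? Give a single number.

10

From /n/ at 7 rightward: 8 /u/ → [+nasal]; 9 /z/ transparent; 10 /f/ transparent; 11 /f/ transparent; 12 /o/ → [+nasal]; 13 /i/ → [+nasal]; 14 /n/ is itself a trigger — this domain ends here.
From /n/ at 7 leftward: 6 /u/ → [+nasal]; 5 /i/ → [+nasal]; 4 /i/ → [+nasal]; 3 /u/ → [+nasal]; 2 /f/ transparent; 1 /z/ transparent; word edge.
From /n/ at 14 rightward: 15 /z/ transparent; 16 /e/ → [+nasal]; word edge.
From /n/ at 14 leftward: 13 /i/ → [+nasal]; 12 /o/ → [+nasal]; 11 /f/ transparent; 10 /f/ transparent; 9 /z/ transparent; 8 /u/ → [+nasal]; 7 /n/ is itself a trigger — this domain ends here.
[+nasal] positions on the surface: 3 4 5 6 7 8 12 13 14 16.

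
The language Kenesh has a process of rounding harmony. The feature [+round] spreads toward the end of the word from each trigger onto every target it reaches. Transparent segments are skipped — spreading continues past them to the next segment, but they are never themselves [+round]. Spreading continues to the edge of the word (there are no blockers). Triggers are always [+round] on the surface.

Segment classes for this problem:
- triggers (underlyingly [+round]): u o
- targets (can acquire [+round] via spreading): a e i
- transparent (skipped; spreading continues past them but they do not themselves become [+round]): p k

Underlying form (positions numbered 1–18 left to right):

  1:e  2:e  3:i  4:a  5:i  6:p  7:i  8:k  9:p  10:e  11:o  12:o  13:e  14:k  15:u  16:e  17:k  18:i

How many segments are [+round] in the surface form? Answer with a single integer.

6

From /o/ at 11 rightward: 12 /o/ is itself a trigger — this domain ends here.
From /o/ at 12 rightward: 13 /e/ → [+round]; 14 /k/ transparent; 15 /u/ is itself a trigger — this domain ends here.
From /u/ at 15 rightward: 16 /e/ → [+round]; 17 /k/ transparent; 18 /i/ → [+round]; word edge.
Targets with no active source: positions 1 2 3 4 5 7 10 stay [-round].
[+round] positions on the surface: 11 12 13 15 16 18.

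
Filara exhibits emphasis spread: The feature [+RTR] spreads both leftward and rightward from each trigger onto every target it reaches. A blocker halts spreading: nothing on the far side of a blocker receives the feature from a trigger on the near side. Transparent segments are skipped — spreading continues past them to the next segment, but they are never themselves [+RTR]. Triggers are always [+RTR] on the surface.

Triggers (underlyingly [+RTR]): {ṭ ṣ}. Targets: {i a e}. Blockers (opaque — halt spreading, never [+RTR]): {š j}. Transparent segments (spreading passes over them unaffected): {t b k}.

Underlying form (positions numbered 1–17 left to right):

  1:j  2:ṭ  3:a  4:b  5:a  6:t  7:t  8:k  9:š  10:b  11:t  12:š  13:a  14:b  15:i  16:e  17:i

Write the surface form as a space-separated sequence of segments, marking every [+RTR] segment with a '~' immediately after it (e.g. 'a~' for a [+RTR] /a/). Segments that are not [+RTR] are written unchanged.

j ṭ~ a~ b a~ t t k š b t š a b i e i

From /ṭ/ at 2 rightward: 3 /a/ → [+RTR]; 4 /b/ transparent; 5 /a/ → [+RTR]; 6 /t/ transparent; 7 /t/ transparent; 8 /k/ transparent; 9 /š/ blocks.
From /ṭ/ at 2 leftward: 1 /j/ blocks.
Targets with no active source: positions 13 15 16 17 stay [-emphatic].
[+RTR] positions on the surface: 2 3 5.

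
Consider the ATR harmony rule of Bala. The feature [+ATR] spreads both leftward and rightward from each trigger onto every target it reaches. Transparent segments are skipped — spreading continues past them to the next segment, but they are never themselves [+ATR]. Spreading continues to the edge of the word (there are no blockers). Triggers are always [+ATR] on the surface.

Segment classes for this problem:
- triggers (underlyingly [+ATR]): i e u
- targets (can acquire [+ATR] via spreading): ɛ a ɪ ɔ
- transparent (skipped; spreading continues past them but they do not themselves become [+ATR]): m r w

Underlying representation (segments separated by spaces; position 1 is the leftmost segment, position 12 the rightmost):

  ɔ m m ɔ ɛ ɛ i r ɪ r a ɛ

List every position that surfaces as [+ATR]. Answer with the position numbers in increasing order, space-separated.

1 4 5 6 7 9 11 12

From /i/ at 7 rightward: 8 /r/ transparent; 9 /ɪ/ → [+ATR]; 10 /r/ transparent; 11 /a/ → [+ATR]; 12 /ɛ/ → [+ATR]; word edge.
From /i/ at 7 leftward: 6 /ɛ/ → [+ATR]; 5 /ɛ/ → [+ATR]; 4 /ɔ/ → [+ATR]; 3 /m/ transparent; 2 /m/ transparent; 1 /ɔ/ → [+ATR]; word edge.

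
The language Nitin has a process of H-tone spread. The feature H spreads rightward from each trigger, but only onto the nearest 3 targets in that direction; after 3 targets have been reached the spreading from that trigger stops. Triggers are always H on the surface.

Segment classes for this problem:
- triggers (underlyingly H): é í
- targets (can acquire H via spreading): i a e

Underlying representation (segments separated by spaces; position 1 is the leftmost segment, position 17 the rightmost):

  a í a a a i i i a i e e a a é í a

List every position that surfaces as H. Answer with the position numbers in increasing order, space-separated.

2 3 4 5 15 16 17

From /í/ at 2 rightward: 3 /a/ → H; 4 /a/ → H; 5 /a/ → H; bound reached.
From /é/ at 15 rightward: 16 /í/ is itself a trigger — this domain ends here.
From /í/ at 16 rightward: 17 /a/ → H; word edge.
Targets with no active source: positions 1 6 7 8 9 10 11 12 13 14 stay [-high tone].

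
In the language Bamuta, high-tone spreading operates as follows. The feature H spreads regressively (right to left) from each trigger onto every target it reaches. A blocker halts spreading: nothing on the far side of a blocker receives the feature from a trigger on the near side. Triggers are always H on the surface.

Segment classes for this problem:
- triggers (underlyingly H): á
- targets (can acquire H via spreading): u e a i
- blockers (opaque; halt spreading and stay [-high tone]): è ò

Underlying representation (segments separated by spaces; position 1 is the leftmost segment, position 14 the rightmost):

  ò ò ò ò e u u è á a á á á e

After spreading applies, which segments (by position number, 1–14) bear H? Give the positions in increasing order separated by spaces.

From /á/ at 9 leftward: 8 /è/ blocks.
From /á/ at 11 leftward: 10 /a/ → H; 9 /á/ is itself a trigger — this domain ends here.
From /á/ at 12 leftward: 11 /á/ is itself a trigger — this domain ends here.
From /á/ at 13 leftward: 12 /á/ is itself a trigger — this domain ends here.
Targets with no active source: positions 5 6 7 14 stay [-high tone].

9 10 11 12 13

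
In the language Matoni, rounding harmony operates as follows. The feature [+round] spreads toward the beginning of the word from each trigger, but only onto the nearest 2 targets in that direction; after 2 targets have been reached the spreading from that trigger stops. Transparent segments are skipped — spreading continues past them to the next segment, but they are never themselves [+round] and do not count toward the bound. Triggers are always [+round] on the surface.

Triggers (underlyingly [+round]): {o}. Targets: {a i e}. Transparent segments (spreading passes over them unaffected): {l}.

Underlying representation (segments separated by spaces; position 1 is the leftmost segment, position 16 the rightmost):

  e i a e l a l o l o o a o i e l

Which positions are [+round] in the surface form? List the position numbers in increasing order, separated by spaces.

From /o/ at 8 leftward: 7 /l/ transparent; 6 /a/ → [+round]; 5 /l/ transparent; 4 /e/ → [+round]; bound reached.
From /o/ at 10 leftward: 9 /l/ transparent; 8 /o/ is itself a trigger — this domain ends here.
From /o/ at 11 leftward: 10 /o/ is itself a trigger — this domain ends here.
From /o/ at 13 leftward: 12 /a/ → [+round]; 11 /o/ is itself a trigger — this domain ends here.
Targets with no active source: positions 1 2 3 14 15 stay [-round].

4 6 8 10 11 12 13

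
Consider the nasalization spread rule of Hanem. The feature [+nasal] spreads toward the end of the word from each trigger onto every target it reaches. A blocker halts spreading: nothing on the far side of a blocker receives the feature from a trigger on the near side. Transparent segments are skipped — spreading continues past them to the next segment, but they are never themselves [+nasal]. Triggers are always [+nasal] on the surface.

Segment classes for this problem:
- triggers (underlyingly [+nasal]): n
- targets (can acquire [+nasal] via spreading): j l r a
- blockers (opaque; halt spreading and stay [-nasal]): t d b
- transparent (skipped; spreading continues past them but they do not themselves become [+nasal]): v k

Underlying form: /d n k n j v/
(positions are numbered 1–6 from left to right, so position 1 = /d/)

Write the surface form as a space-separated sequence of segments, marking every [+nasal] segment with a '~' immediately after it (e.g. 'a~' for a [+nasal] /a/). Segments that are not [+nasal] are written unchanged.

d n~ k n~ j~ v

From /n/ at 2 rightward: 3 /k/ transparent; 4 /n/ is itself a trigger — this domain ends here.
From /n/ at 4 rightward: 5 /j/ → [+nasal]; 6 /v/ transparent; word edge.
[+nasal] positions on the surface: 2 4 5.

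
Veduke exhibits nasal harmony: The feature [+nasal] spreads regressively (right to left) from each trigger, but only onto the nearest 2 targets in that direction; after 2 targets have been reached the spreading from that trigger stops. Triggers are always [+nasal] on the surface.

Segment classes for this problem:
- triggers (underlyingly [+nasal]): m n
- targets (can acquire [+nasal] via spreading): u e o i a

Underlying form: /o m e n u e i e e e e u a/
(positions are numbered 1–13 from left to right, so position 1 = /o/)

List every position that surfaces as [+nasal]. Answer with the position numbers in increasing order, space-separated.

From /m/ at 2 leftward: 1 /o/ → [+nasal]; word edge.
From /n/ at 4 leftward: 3 /e/ → [+nasal]; 2 /m/ is itself a trigger — this domain ends here.
Targets with no active source: positions 5 6 7 8 9 10 11 12 13 stay [-nasal].

1 2 3 4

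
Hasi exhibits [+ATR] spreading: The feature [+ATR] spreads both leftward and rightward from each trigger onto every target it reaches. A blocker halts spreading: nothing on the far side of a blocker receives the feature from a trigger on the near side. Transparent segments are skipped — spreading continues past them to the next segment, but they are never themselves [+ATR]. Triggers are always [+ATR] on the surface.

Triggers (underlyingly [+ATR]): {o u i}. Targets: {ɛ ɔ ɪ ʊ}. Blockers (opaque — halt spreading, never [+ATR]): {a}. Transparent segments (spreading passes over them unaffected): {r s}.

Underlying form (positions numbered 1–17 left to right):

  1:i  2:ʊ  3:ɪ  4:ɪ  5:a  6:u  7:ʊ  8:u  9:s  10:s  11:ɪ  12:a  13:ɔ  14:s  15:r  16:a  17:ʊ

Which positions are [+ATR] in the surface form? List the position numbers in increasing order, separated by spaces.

From /i/ at 1 rightward: 2 /ʊ/ → [+ATR]; 3 /ɪ/ → [+ATR]; 4 /ɪ/ → [+ATR]; 5 /a/ blocks.
From /i/ at 1 leftward: word edge.
From /u/ at 6 rightward: 7 /ʊ/ → [+ATR]; 8 /u/ is itself a trigger — this domain ends here.
From /u/ at 6 leftward: 5 /a/ blocks.
From /u/ at 8 rightward: 9 /s/ transparent; 10 /s/ transparent; 11 /ɪ/ → [+ATR]; 12 /a/ blocks.
From /u/ at 8 leftward: 7 /ʊ/ → [+ATR]; 6 /u/ is itself a trigger — this domain ends here.
Targets with no active source: positions 13 17 stay [-ATR].

1 2 3 4 6 7 8 11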